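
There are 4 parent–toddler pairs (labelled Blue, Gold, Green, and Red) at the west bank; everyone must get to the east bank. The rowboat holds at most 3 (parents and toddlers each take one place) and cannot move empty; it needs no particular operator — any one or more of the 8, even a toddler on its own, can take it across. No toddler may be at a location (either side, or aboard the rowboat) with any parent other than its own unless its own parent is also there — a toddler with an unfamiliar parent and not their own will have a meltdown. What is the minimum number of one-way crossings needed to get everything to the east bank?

Counting alone: each trip to the east bank takes at most 3 across and each return brings at least 1 back, so after t trips out (and t−1 returns) at most 3t − (t−1) of the 8 are across; that first reaches 8 at t = 4, so at least 7 crossings are needed.
The safety rule pushes this higher. Following every safe sequence of crossings, the most of the 8 that can be at the east bank as the rowboat arrives there on crossing 7 is 7 — never all 8.
So no plan with fewer than 9 crossings exists, and this one achieves 9:
1. parent Blue and toddler Blue cross → the east bank.
2. parent Blue crosses ← the west bank.
3. parent Blue, parent Gold, and toddler Gold cross → the east bank.
4. parent Blue and toddler Blue cross ← the west bank.
5. parent Blue, parent Green, and parent Red cross → the east bank.
6. toddler Gold crosses ← the west bank.
7. toddler Blue and toddler Gold cross → the east bank.
8. toddler Blue crosses ← the west bank.
9. toddler Blue, toddler Green, and toddler Red cross → the east bank.

9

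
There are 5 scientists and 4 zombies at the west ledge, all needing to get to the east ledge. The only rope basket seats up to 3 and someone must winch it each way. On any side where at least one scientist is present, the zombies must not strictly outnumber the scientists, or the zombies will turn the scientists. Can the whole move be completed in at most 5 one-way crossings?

No

Counting alone: each trip to the east ledge takes at most 3 across and each return brings at least 1 back, so after t trips out (and t−1 returns) at most 3t − (t−1) of the 9 are across; that first reaches 9 at t = 4, so at least 7 crossings are needed.
Since 5 < 7, 5 crossings cannot be enough. (The shortest complete plan in fact takes 7:)
1. 3 zombies → the east ledge.  (the west ledge: 5S 1Z; the east ledge: 0S 3Z)
2. 1 zombie ← the west ledge.  (the west ledge: 5S 2Z; the east ledge: 0S 2Z)
3. 3 scientists → the east ledge.  (the west ledge: 2S 2Z; the east ledge: 3S 2Z)
4. 1 scientist ← the west ledge.  (the west ledge: 3S 2Z; the east ledge: 2S 2Z)
5. 2 scientists and 1 zombie → the east ledge.  (the west ledge: 1S 1Z; the east ledge: 4S 3Z)
6. 1 scientist ← the west ledge.  (the west ledge: 2S 1Z; the east ledge: 3S 3Z)
7. 2 scientists and 1 zombie → the east ledge.  (the west ledge: 0S 0Z; the east ledge: 5S 4Z)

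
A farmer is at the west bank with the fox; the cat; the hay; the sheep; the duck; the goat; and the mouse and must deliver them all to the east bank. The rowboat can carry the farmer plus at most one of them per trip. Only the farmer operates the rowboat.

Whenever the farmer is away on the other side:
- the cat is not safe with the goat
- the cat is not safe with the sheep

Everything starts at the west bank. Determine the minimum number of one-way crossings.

15

Counting alone: the farmer can take at most 1 across per trip to the east bank, so moving all 7 needs at least 7 loaded trips out, with a return between consecutive ones — at least 13 crossings.
The safety rule pushes this higher. Following every safe sequence of crossings, the most of the 7 that can be at the east bank as the rowboat arrives there on crossing 13 is 6 — never all 7.
So no plan with fewer than 15 crossings exists, and this one achieves 15:
1. Farmer goes to the east bank with the cat.  [the west bank: the duck, the fox, the goat, the hay, the mouse, the sheep | the east bank: the cat]
2. Farmer goes back to the west bank alone.  [the west bank: the duck, the fox, the goat, the hay, the mouse, the sheep | the east bank: the cat]
3. Farmer goes to the east bank with the fox.  [the west bank: the duck, the goat, the hay, the mouse, the sheep | the east bank: the cat, the fox]
4. Farmer goes back to the west bank alone.  [the west bank: the duck, the goat, the hay, the mouse, the sheep | the east bank: the cat, the fox]
5. Farmer goes to the east bank with the hay.  [the west bank: the duck, the goat, the mouse, the sheep | the east bank: the cat, the fox, the hay]
6. Farmer goes back to the west bank alone.  [the west bank: the duck, the goat, the mouse, the sheep | the east bank: the cat, the fox, the hay]
7. Farmer goes to the east bank with the sheep.  [the west bank: the duck, the goat, the mouse | the east bank: the cat, the fox, the hay, the sheep]
8. Farmer goes back to the west bank with the cat.  [the west bank: the cat, the duck, the goat, the mouse | the east bank: the fox, the hay, the sheep]
9. Farmer goes to the east bank with the goat.  [the west bank: the cat, the duck, the mouse | the east bank: the fox, the goat, the hay, the sheep]
10. Farmer goes back to the west bank alone.  [the west bank: the cat, the duck, the mouse | the east bank: the fox, the goat, the hay, the sheep]
11. Farmer goes to the east bank with the duck.  [the west bank: the cat, the mouse | the east bank: the duck, the fox, the goat, the hay, the sheep]
12. Farmer goes back to the west bank alone.  [the west bank: the cat, the mouse | the east bank: the duck, the fox, the goat, the hay, the sheep]
13. Farmer goes to the east bank with the mouse.  [the west bank: the cat | the east bank: the duck, the fox, the goat, the hay, the mouse, the sheep]
14. Farmer goes back to the west bank alone.  [the west bank: the cat | the east bank: the duck, the fox, the goat, the hay, the mouse, the sheep]
15. Farmer goes to the east bank with the cat.  [the west bank: — | the east bank: the cat, the duck, the fox, the goat, the hay, the mouse, the sheep]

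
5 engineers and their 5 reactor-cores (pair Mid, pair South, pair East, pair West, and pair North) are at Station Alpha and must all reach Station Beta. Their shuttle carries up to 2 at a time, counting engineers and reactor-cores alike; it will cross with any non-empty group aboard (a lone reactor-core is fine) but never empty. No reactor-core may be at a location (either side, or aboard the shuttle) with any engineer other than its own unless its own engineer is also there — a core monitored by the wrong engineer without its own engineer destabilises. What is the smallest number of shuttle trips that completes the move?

impossible

Following every safe sequence of crossings from the start, the most of the 10 that can be at Station Beta as the shuttle arrives there on crossings 1, 3, 5, 7 is 2, 3, 4, 5 respectively; the best ever achieved is 5 of 10.
From crossing 9 on, no configuration arises that was not already reachable earlier: only 82 distinct safe configurations (who is on which side, and where the shuttle is) can ever be reached, none of them has everyone across, and every continuation just revisits them. So no valid plan exists.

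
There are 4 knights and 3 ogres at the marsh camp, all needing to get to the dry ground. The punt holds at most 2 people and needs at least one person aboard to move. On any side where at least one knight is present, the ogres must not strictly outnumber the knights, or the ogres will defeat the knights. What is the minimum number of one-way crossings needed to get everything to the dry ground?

Counting alone: each trip to the dry ground takes at most 2 across and each return brings at least 1 back, so after t trips out (and t−1 returns) at most 2t − (t−1) of the 7 are across; that first reaches 7 at t = 6, so at least 11 crossings are needed.
The plan below uses exactly 11 crossings, so it is optimal:
1. 2 ogres → the dry ground.  (the marsh camp: 4K 1O; the dry ground: 0K 2O)
2. 1 ogre ← the marsh camp.  (the marsh camp: 4K 2O; the dry ground: 0K 1O)
3. 2 ogres → the dry ground.  (the marsh camp: 4K 0O; the dry ground: 0K 3O)
4. 1 ogre ← the marsh camp.  (the marsh camp: 4K 1O; the dry ground: 0K 2O)
5. 2 knights → the dry ground.  (the marsh camp: 2K 1O; the dry ground: 2K 2O)
6. 1 ogre ← the marsh camp.  (the marsh camp: 2K 2O; the dry ground: 2K 1O)
7. 1 knight and 1 ogre → the dry ground.  (the marsh camp: 1K 1O; the dry ground: 3K 2O)
8. 1 knight ← the marsh camp.  (the marsh camp: 2K 1O; the dry ground: 2K 2O)
9. 1 knight and 1 ogre → the dry ground.  (the marsh camp: 1K 0O; the dry ground: 3K 3O)
10. 1 ogre ← the marsh camp.  (the marsh camp: 1K 1O; the dry ground: 3K 2O)
11. 1 knight and 1 ogre → the dry ground.  (the marsh camp: 0K 0O; the dry ground: 4K 3O)

11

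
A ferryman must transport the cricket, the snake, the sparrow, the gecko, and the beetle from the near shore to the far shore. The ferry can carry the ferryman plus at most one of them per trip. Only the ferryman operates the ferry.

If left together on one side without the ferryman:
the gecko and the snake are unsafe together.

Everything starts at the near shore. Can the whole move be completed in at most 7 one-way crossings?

Counting alone: the ferryman can take at most 1 across per trip to the far shore, so moving all 5 needs at least 5 loaded trips out, with a return between consecutive ones — at least 9 crossings.
Since 7 < 9, 7 crossings cannot be enough. (The shortest complete plan in fact takes 9:)
1. Ferryman goes to the far shore with the snake.
2. Ferryman goes back to the near shore alone.
3. Ferryman goes to the far shore with the cricket.
4. Ferryman goes back to the near shore alone.
5. Ferryman goes to the far shore with the sparrow.
6. Ferryman goes back to the near shore alone.
7. Ferryman goes to the far shore with the beetle.
8. Ferryman goes back to the near shore alone.
9. Ferryman goes to the far shore with the gecko.

No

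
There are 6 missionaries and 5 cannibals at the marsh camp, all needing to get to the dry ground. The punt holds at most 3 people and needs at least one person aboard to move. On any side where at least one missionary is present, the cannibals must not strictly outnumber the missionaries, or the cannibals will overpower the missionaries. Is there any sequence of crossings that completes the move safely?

Yes

1. 3 cannibals → the dry ground.  (the marsh camp: 6M 2C; the dry ground: 0M 3C)
2. 1 cannibal ← the marsh camp.  (the marsh camp: 6M 3C; the dry ground: 0M 2C)
3. 3 missionaries → the dry ground.  (the marsh camp: 3M 3C; the dry ground: 3M 2C)
4. 1 missionary ← the marsh camp.  (the marsh camp: 4M 3C; the dry ground: 2M 2C)
5. 2 missionaries and 1 cannibal → the dry ground.  (the marsh camp: 2M 2C; the dry ground: 4M 3C)
6. 1 missionary ← the marsh camp.  (the marsh camp: 3M 2C; the dry ground: 3M 3C)
7. 2 missionaries and 1 cannibal → the dry ground.  (the marsh camp: 1M 1C; the dry ground: 5M 4C)
8. 1 missionary ← the marsh camp.  (the marsh camp: 2M 1C; the dry ground: 4M 4C)
9. 2 missionaries and 1 cannibal → the dry ground.  (the marsh camp: 0M 0C; the dry ground: 6M 5C)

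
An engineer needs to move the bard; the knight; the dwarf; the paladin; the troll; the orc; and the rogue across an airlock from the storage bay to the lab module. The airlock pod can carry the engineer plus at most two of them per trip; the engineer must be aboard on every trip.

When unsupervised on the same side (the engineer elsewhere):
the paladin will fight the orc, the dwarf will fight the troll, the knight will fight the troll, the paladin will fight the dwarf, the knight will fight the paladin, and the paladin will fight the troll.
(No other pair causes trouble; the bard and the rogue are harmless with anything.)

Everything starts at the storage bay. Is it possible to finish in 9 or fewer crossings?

No

Counting alone: the engineer can take at most 2 across per trip to the lab module, so moving all 7 needs at least 4 loaded trips out, with a return between consecutive ones — at least 7 crossings.
The safety rule pushes this higher. Following every safe sequence of crossings, the most of the 7 that can be at the lab module as the airlock pod arrives there on crossings 7, 9 is 5, 6 respectively — never all 7.
So the move cannot be finished within 9 crossings. (The shortest complete plan takes 11:)
1. Engineer goes to the lab module with the paladin and the troll.
2. Engineer goes back to the storage bay with the paladin.
3. Engineer goes to the lab module with the bard and the paladin.
4. Engineer goes back to the storage bay with the paladin.
5. Engineer goes to the lab module with the orc and the paladin.
6. Engineer goes back to the storage bay with the paladin.
7. Engineer goes to the lab module with the dwarf and the knight.
8. Engineer goes back to the storage bay with the troll.
9. Engineer goes to the lab module with the paladin and the rogue.
10. Engineer goes back to the storage bay with the paladin.
11. Engineer goes to the lab module with the paladin and the troll.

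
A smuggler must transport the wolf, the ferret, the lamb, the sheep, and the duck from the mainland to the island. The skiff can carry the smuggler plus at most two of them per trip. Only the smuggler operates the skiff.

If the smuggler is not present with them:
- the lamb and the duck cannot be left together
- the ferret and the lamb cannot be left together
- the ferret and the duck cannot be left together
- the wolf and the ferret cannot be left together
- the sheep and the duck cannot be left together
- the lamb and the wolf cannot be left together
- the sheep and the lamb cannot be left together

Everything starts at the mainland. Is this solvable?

Whatever the first load, the items left behind include a forbidden pair without the smuggler. No opening move is safe, so no plan exists.

No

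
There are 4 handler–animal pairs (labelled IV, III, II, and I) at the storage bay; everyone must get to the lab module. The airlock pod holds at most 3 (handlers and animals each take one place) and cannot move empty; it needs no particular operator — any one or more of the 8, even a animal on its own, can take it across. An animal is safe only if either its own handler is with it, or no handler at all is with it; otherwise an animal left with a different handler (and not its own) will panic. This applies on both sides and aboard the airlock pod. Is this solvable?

Yes

1. animal IV and handler IV cross → the lab module.
2. handler IV crosses ← the storage bay.
3. animal III, handler III, and handler IV cross → the lab module.
4. animal IV and handler IV cross ← the storage bay.
5. handler I, handler II, and handler IV cross → the lab module.
6. animal III crosses ← the storage bay.
7. animal III and animal IV cross → the lab module.
8. animal IV crosses ← the storage bay.
9. animal I, animal II, and animal IV cross → the lab module.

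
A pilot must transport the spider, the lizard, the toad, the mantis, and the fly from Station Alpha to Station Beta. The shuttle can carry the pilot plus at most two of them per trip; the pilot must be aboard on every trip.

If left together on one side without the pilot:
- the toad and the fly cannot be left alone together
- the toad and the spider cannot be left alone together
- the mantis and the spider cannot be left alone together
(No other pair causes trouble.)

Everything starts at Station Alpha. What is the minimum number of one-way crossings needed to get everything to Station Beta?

5

Counting alone: the pilot can take at most 2 across per trip to Station Beta, so moving all 5 needs at least 3 loaded trips out, with a return between consecutive ones — at least 5 crossings.
The plan below uses exactly 5 crossings, so it is optimal:
1. Pilot goes to Station Beta with the spider and the toad.  [Station Alpha: the fly, the lizard, the mantis | Station Beta: the spider, the toad]
2. Pilot goes back to Station Alpha with the spider.  [Station Alpha: the fly, the lizard, the mantis, the spider | Station Beta: the toad]
3. Pilot goes to Station Beta with the lizard and the mantis.  [Station Alpha: the fly, the spider | Station Beta: the lizard, the mantis, the toad]
4. Pilot goes back to Station Alpha alone.  [Station Alpha: the fly, the spider | Station Beta: the lizard, the mantis, the toad]
5. Pilot goes to Station Beta with the fly and the spider.  [Station Alpha: — | Station Beta: the fly, the lizard, the mantis, the spider, the toad]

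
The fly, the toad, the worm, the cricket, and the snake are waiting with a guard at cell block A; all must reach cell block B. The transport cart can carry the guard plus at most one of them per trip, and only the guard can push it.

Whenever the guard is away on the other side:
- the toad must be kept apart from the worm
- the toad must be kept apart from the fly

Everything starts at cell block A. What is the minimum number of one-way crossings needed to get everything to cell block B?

11

Counting alone: the guard can take at most 1 across per trip to cell block B, so moving all 5 needs at least 5 loaded trips out, with a return between consecutive ones — at least 9 crossings.
The safety rule pushes this higher. Following every safe sequence of crossings, the most of the 5 that can be at cell block B as the transport cart arrives there on crossing 9 is 4 — never all 5.
So no plan with fewer than 11 crossings exists, and this one achieves 11:
1. Guard goes to cell block B with the toad.  [cell block A: the cricket, the fly, the snake, the worm | cell block B: the toad]
2. Guard goes back to cell block A alone.  [cell block A: the cricket, the fly, the snake, the worm | cell block B: the toad]
3. Guard goes to cell block B with the fly.  [cell block A: the cricket, the snake, the worm | cell block B: the fly, the toad]
4. Guard goes back to cell block A with the toad.  [cell block A: the cricket, the snake, the toad, the worm | cell block B: the fly]
5. Guard goes to cell block B with the worm.  [cell block A: the cricket, the snake, the toad | cell block B: the fly, the worm]
6. Guard goes back to cell block A alone.  [cell block A: the cricket, the snake, the toad | cell block B: the fly, the worm]
7. Guard goes to cell block B with the cricket.  [cell block A: the snake, the toad | cell block B: the cricket, the fly, the worm]
8. Guard goes back to cell block A alone.  [cell block A: the snake, the toad | cell block B: the cricket, the fly, the worm]
9. Guard goes to cell block B with the snake.  [cell block A: the toad | cell block B: the cricket, the fly, the snake, the worm]
10. Guard goes back to cell block A alone.  [cell block A: the toad | cell block B: the cricket, the fly, the snake, the worm]
11. Guard goes to cell block B with the toad.  [cell block A: — | cell block B: the cricket, the fly, the snake, the toad, the worm]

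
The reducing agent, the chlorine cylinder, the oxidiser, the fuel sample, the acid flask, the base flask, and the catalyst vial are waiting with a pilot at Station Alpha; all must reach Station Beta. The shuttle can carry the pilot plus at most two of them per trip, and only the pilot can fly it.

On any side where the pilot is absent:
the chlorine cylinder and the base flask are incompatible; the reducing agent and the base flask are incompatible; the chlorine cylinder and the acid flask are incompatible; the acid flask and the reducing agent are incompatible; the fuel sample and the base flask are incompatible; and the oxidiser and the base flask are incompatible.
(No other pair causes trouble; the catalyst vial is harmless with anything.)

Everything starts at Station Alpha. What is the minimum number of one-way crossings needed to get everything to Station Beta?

9

Counting alone: the pilot can take at most 2 across per trip to Station Beta, so moving all 7 needs at least 4 loaded trips out, with a return between consecutive ones — at least 7 crossings.
The safety rule pushes this higher. Following every safe sequence of crossings, the most of the 7 that can be at Station Beta as the shuttle arrives there on crossing 7 is 6 — never all 7.
So no plan with fewer than 9 crossings exists, and this one achieves 9:
1. Pilot goes to Station Beta with the acid flask and the base flask.  [Station Alpha: the catalyst vial, the chlorine cylinder, the fuel sample, the oxidiser, the reducing agent | Station Beta: the acid flask, the base flask]
2. Pilot goes back to Station Alpha alone.  [Station Alpha: the catalyst vial, the chlorine cylinder, the fuel sample, the oxidiser, the reducing agent | Station Beta: the acid flask, the base flask]
3. Pilot goes to Station Beta with the catalyst vial.  [Station Alpha: the chlorine cylinder, the fuel sample, the oxidiser, the reducing agent | Station Beta: the acid flask, the base flask, the catalyst vial]
4. Pilot goes back to Station Alpha alone.  [Station Alpha: the chlorine cylinder, the fuel sample, the oxidiser, the reducing agent | Station Beta: the acid flask, the base flask, the catalyst vial]
5. Pilot goes to Station Beta with the chlorine cylinder and the reducing agent.  [Station Alpha: the fuel sample, the oxidiser | Station Beta: the acid flask, the base flask, the catalyst vial, the chlorine cylinder, the reducing agent]
6. Pilot goes back to Station Alpha with the acid flask and the base flask.  [Station Alpha: the acid flask, the base flask, the fuel sample, the oxidiser | Station Beta: the catalyst vial, the chlorine cylinder, the reducing agent]
7. Pilot goes to Station Beta with the fuel sample and the oxidiser.  [Station Alpha: the acid flask, the base flask | Station Beta: the catalyst vial, the chlorine cylinder, the fuel sample, the oxidiser, the reducing agent]
8. Pilot goes back to Station Alpha alone.  [Station Alpha: the acid flask, the base flask | Station Beta: the catalyst vial, the chlorine cylinder, the fuel sample, the oxidiser, the reducing agent]
9. Pilot goes to Station Beta with the acid flask and the base flask.  [Station Alpha: — | Station Beta: the acid flask, the base flask, the catalyst vial, the chlorine cylinder, the fuel sample, the oxidiser, the reducing agent]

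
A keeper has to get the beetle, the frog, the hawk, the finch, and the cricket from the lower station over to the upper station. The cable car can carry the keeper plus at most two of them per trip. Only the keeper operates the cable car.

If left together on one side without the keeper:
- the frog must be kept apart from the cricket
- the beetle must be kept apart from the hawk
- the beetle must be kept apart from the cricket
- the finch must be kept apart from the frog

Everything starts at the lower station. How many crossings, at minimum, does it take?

7

Counting alone: the keeper can take at most 2 across per trip to the upper station, so moving all 5 needs at least 3 loaded trips out, with a return between consecutive ones — at least 5 crossings.
The safety rule pushes this higher. Following every safe sequence of crossings, the most of the 5 that can be at the upper station as the cable car arrives there on crossing 5 is 4 — never all 5.
So no plan with fewer than 7 crossings exists, and this one achieves 7:
1. Keeper goes to the upper station with the beetle and the frog.  [the lower station: the cricket, the finch, the hawk | the upper station: the beetle, the frog]
2. Keeper goes back to the lower station alone.  [the lower station: the cricket, the finch, the hawk | the upper station: the beetle, the frog]
3. Keeper goes to the upper station with the hawk.  [the lower station: the cricket, the finch | the upper station: the beetle, the frog, the hawk]
4. Keeper goes back to the lower station with the beetle.  [the lower station: the beetle, the cricket, the finch | the upper station: the frog, the hawk]
5. Keeper goes to the upper station with the cricket and the finch.  [the lower station: the beetle | the upper station: the cricket, the finch, the frog, the hawk]
6. Keeper goes back to the lower station with the frog.  [the lower station: the beetle, the frog | the upper station: the cricket, the finch, the hawk]
7. Keeper goes to the upper station with the beetle and the frog.  [the lower station: — | the upper station: the beetle, the cricket, the finch, the frog, the hawk]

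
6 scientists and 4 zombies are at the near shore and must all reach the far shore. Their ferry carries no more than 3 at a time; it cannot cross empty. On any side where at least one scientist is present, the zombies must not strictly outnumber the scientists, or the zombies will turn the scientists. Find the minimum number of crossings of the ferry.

Counting alone: each trip to the far shore takes at most 3 across and each return brings at least 1 back, so after t trips out (and t−1 returns) at most 3t − (t−1) of the 10 are across; that first reaches 10 at t = 5, so at least 9 crossings are needed.
The plan below uses exactly 9 crossings, so it is optimal:
1. 2 zombies → the far shore.  (the near shore: 6S 2Z; the far shore: 0S 2Z)
2. 1 zombie ← the near shore.  (the near shore: 6S 3Z; the far shore: 0S 1Z)
3. 3 zombies → the far shore.  (the near shore: 6S 0Z; the far shore: 0S 4Z)
4. 1 zombie ← the near shore.  (the near shore: 6S 1Z; the far shore: 0S 3Z)
5. 3 scientists → the far shore.  (the near shore: 3S 1Z; the far shore: 3S 3Z)
6. 1 zombie ← the near shore.  (the near shore: 3S 2Z; the far shore: 3S 2Z)
7. 1 scientist and 2 zombies → the far shore.  (the near shore: 2S 0Z; the far shore: 4S 4Z)
8. 1 zombie ← the near shore.  (the near shore: 2S 1Z; the far shore: 4S 3Z)
9. 2 scientists and 1 zombie → the far shore.  (the near shore: 0S 0Z; the far shore: 6S 4Z)

9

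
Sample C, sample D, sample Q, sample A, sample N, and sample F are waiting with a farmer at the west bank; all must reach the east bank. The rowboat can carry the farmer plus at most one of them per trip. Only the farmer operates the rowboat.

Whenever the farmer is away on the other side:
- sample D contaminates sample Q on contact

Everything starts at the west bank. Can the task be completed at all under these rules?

1. Farmer goes to the east bank with sample D.  [the west bank: sample A, sample C, sample F, sample N, sample Q | the east bank: sample D]
2. Farmer goes back to the west bank alone.  [the west bank: sample A, sample C, sample F, sample N, sample Q | the east bank: sample D]
3. Farmer goes to the east bank with sample C.  [the west bank: sample A, sample F, sample N, sample Q | the east bank: sample C, sample D]
4. Farmer goes back to the west bank alone.  [the west bank: sample A, sample F, sample N, sample Q | the east bank: sample C, sample D]
5. Farmer goes to the east bank with sample A.  [the west bank: sample F, sample N, sample Q | the east bank: sample A, sample C, sample D]
6. Farmer goes back to the west bank alone.  [the west bank: sample F, sample N, sample Q | the east bank: sample A, sample C, sample D]
7. Farmer goes to the east bank with sample N.  [the west bank: sample F, sample Q | the east bank: sample A, sample C, sample D, sample N]
8. Farmer goes back to the west bank alone.  [the west bank: sample F, sample Q | the east bank: sample A, sample C, sample D, sample N]
9. Farmer goes to the east bank with sample F.  [the west bank: sample Q | the east bank: sample A, sample C, sample D, sample F, sample N]
10. Farmer goes back to the west bank alone.  [the west bank: sample Q | the east bank: sample A, sample C, sample D, sample F, sample N]
11. Farmer goes to the east bank with sample Q.  [the west bank: — | the east bank: sample A, sample C, sample D, sample F, sample N, sample Q]

Yes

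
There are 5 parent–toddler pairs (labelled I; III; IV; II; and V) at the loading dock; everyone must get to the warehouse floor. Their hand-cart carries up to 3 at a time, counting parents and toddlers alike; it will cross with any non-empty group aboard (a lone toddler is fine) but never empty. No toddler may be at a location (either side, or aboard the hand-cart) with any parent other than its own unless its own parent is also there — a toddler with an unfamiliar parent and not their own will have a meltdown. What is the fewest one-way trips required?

11

Counting alone: each trip to the warehouse floor takes at most 3 across and each return brings at least 1 back, so after t trips out (and t−1 returns) at most 3t − (t−1) of the 10 are across; that first reaches 10 at t = 5, so at least 9 crossings are needed.
The safety rule pushes this higher. Following every safe sequence of crossings, the most of the 10 that can be at the warehouse floor as the hand-cart arrives there on crossing 9 is 9 — never all 10.
So no plan with fewer than 11 crossings exists, and this one achieves 11:
1. parent I and toddler I cross → the warehouse floor.
2. parent I crosses ← the loading dock.
3. toddler II, toddler III, and toddler IV cross → the warehouse floor.
4. toddler I crosses ← the loading dock.
5. parent II, parent III, and parent IV cross → the warehouse floor.
6. parent III and toddler III cross ← the loading dock.
7. parent I, parent III, and parent V cross → the warehouse floor.
8. toddler IV crosses ← the loading dock.
9. toddler I and toddler III cross → the warehouse floor.
10. toddler I crosses ← the loading dock.
11. toddler I, toddler IV, and toddler V cross → the warehouse floor.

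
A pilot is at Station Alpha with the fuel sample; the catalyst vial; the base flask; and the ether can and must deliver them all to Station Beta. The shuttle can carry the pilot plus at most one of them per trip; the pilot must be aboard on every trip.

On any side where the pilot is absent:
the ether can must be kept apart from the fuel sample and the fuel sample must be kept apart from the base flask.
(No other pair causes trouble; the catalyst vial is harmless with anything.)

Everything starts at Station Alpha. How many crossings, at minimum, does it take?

Counting alone: the pilot can take at most 1 across per trip to Station Beta, so moving all 4 needs at least 4 loaded trips out, with a return between consecutive ones — at least 7 crossings.
The safety rule pushes this higher. Following every safe sequence of crossings, the most of the 4 that can be at Station Beta as the shuttle arrives there on crossing 7 is 3 — never all 4.
So no plan with fewer than 9 crossings exists, and this one achieves 9:
1. Pilot goes to Station Beta with the fuel sample.  [Station Alpha: the base flask, the catalyst vial, the ether can | Station Beta: the fuel sample]
2. Pilot goes back to Station Alpha alone.  [Station Alpha: the base flask, the catalyst vial, the ether can | Station Beta: the fuel sample]
3. Pilot goes to Station Beta with the catalyst vial.  [Station Alpha: the base flask, the ether can | Station Beta: the catalyst vial, the fuel sample]
4. Pilot goes back to Station Alpha alone.  [Station Alpha: the base flask, the ether can | Station Beta: the catalyst vial, the fuel sample]
5. Pilot goes to Station Beta with the base flask.  [Station Alpha: the ether can | Station Beta: the base flask, the catalyst vial, the fuel sample]
6. Pilot goes back to Station Alpha with the fuel sample.  [Station Alpha: the ether can, the fuel sample | Station Beta: the base flask, the catalyst vial]
7. Pilot goes to Station Beta with the ether can.  [Station Alpha: the fuel sample | Station Beta: the base flask, the catalyst vial, the ether can]
8. Pilot goes back to Station Alpha alone.  [Station Alpha: the fuel sample | Station Beta: the base flask, the catalyst vial, the ether can]
9. Pilot goes to Station Beta with the fuel sample.  [Station Alpha: — | Station Beta: the base flask, the catalyst vial, the ether can, the fuel sample]

9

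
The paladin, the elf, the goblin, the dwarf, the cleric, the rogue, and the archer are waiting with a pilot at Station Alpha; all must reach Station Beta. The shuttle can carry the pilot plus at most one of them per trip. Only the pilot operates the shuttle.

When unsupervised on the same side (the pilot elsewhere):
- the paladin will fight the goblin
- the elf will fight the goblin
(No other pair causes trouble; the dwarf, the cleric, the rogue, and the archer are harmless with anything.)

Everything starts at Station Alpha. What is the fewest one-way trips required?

15

Counting alone: the pilot can take at most 1 across per trip to Station Beta, so moving all 7 needs at least 7 loaded trips out, with a return between consecutive ones — at least 13 crossings.
The safety rule pushes this higher. Following every safe sequence of crossings, the most of the 7 that can be at Station Beta as the shuttle arrives there on crossing 13 is 6 — never all 7.
So no plan with fewer than 15 crossings exists, and this one achieves 15:
1. Pilot goes to Station Beta with the goblin.  [Station Alpha: the archer, the cleric, the dwarf, the elf, the paladin, the rogue | Station Beta: the goblin]
2. Pilot goes back to Station Alpha alone.  [Station Alpha: the archer, the cleric, the dwarf, the elf, the paladin, the rogue | Station Beta: the goblin]
3. Pilot goes to Station Beta with the paladin.  [Station Alpha: the archer, the cleric, the dwarf, the elf, the rogue | Station Beta: the goblin, the paladin]
4. Pilot goes back to Station Alpha with the goblin.  [Station Alpha: the archer, the cleric, the dwarf, the elf, the goblin, the rogue | Station Beta: the paladin]
5. Pilot goes to Station Beta with the elf.  [Station Alpha: the archer, the cleric, the dwarf, the goblin, the rogue | Station Beta: the elf, the paladin]
6. Pilot goes back to Station Alpha alone.  [Station Alpha: the archer, the cleric, the dwarf, the goblin, the rogue | Station Beta: the elf, the paladin]
7. Pilot goes to Station Beta with the dwarf.  [Station Alpha: the archer, the cleric, the goblin, the rogue | Station Beta: the dwarf, the elf, the paladin]
8. Pilot goes back to Station Alpha alone.  [Station Alpha: the archer, the cleric, the goblin, the rogue | Station Beta: the dwarf, the elf, the paladin]
9. Pilot goes to Station Beta with the cleric.  [Station Alpha: the archer, the goblin, the rogue | Station Beta: the cleric, the dwarf, the elf, the paladin]
10. Pilot goes back to Station Alpha alone.  [Station Alpha: the archer, the goblin, the rogue | Station Beta: the cleric, the dwarf, the elf, the paladin]
11. Pilot goes to Station Beta with the rogue.  [Station Alpha: the archer, the goblin | Station Beta: the cleric, the dwarf, the elf, the paladin, the rogue]
12. Pilot goes back to Station Alpha alone.  [Station Alpha: the archer, the goblin | Station Beta: the cleric, the dwarf, the elf, the paladin, the rogue]
13. Pilot goes to Station Beta with the archer.  [Station Alpha: the goblin | Station Beta: the archer, the cleric, the dwarf, the elf, the paladin, the rogue]
14. Pilot goes back to Station Alpha alone.  [Station Alpha: the goblin | Station Beta: the archer, the cleric, the dwarf, the elf, the paladin, the rogue]
15. Pilot goes to Station Beta with the goblin.  [Station Alpha: — | Station Beta: the archer, the cleric, the dwarf, the elf, the goblin, the paladin, the rogue]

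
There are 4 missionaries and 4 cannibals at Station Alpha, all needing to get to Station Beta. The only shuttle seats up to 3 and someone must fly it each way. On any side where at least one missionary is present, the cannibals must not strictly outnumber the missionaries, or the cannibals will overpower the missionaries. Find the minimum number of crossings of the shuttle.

9

Counting alone: each trip to Station Beta takes at most 3 across and each return brings at least 1 back, so after t trips out (and t−1 returns) at most 3t − (t−1) of the 8 are across; that first reaches 8 at t = 4, so at least 7 crossings are needed.
The safety rule pushes this higher. Following every safe sequence of crossings, the most of the 8 that can be at Station Beta as the shuttle arrives there on crossing 7 is 7 — never all 8.
So no plan with fewer than 9 crossings exists, and this one achieves 9:
1. 2 cannibals → Station Beta.  (Station Alpha: 4M 2C; Station Beta: 0M 2C)
2. 1 cannibal ← Station Alpha.  (Station Alpha: 4M 3C; Station Beta: 0M 1C)
3. 3 cannibals → Station Beta.  (Station Alpha: 4M 0C; Station Beta: 0M 4C)
4. 1 cannibal ← Station Alpha.  (Station Alpha: 4M 1C; Station Beta: 0M 3C)
5. 3 missionaries → Station Beta.  (Station Alpha: 1M 1C; Station Beta: 3M 3C)
6. 1 missionary and 1 cannibal ← Station Alpha.  (Station Alpha: 2M 2C; Station Beta: 2M 2C)
7. 2 missionaries → Station Beta.  (Station Alpha: 0M 2C; Station Beta: 4M 2C)
8. 1 cannibal ← Station Alpha.  (Station Alpha: 0M 3C; Station Beta: 4M 1C)
9. 3 cannibals → Station Beta.  (Station Alpha: 0M 0C; Station Beta: 4M 4C)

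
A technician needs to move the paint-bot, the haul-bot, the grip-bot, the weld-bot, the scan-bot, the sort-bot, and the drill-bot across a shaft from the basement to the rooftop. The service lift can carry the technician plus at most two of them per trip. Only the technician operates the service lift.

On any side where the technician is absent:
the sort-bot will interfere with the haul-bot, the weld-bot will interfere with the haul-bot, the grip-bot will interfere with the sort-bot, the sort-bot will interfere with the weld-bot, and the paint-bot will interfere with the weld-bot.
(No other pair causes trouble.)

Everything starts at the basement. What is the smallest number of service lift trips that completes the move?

Counting alone: the technician can take at most 2 across per trip to the rooftop, so moving all 7 needs at least 4 loaded trips out, with a return between consecutive ones — at least 7 crossings.
The safety rule pushes this higher. Following every safe sequence of crossings, the most of the 7 that can be at the rooftop as the service lift arrives there on crossings 7, 9 is 5, 6 respectively — never all 7.
So no plan with fewer than 11 crossings exists, and this one achieves 11:
1. Technician goes to the rooftop with the sort-bot and the weld-bot.
2. Technician goes back to the basement with the weld-bot.
3. Technician goes to the rooftop with the haul-bot and the paint-bot.
4. Technician goes back to the basement with the haul-bot.
5. Technician goes to the rooftop with the grip-bot and the haul-bot.
6. Technician goes back to the basement with the sort-bot.
7. Technician goes to the rooftop with the scan-bot and the weld-bot.
8. Technician goes back to the basement with the weld-bot.
9. Technician goes to the rooftop with the drill-bot and the weld-bot.
10. Technician goes back to the basement with the weld-bot.
11. Technician goes to the rooftop with the sort-bot and the weld-bot.

11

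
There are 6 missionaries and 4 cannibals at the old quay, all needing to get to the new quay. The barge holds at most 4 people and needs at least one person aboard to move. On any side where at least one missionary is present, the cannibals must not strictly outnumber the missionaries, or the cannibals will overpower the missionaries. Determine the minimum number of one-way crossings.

5

Counting alone: each trip to the new quay takes at most 4 across and each return brings at least 1 back, so after t trips out (and t−1 returns) at most 4t − (t−1) of the 10 are across; that first reaches 10 at t = 3, so at least 5 crossings are needed.
The plan below uses exactly 5 crossings, so it is optimal:
1. 4 cannibals → the new quay.  (the old quay: 6M 0C; the new quay: 0M 4C)
2. 1 cannibal ← the old quay.  (the old quay: 6M 1C; the new quay: 0M 3C)
3. 4 missionaries → the new quay.  (the old quay: 2M 1C; the new quay: 4M 3C)
4. 1 cannibal ← the old quay.  (the old quay: 2M 2C; the new quay: 4M 2C)
5. 2 missionaries and 2 cannibals → the new quay.  (the old quay: 0M 0C; the new quay: 6M 4C)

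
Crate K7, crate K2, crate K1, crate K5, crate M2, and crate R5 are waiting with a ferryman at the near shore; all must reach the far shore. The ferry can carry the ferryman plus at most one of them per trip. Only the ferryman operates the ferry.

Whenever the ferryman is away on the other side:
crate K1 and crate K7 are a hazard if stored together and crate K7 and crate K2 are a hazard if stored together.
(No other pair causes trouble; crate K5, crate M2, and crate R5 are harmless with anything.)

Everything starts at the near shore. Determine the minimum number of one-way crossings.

Counting alone: the ferryman can take at most 1 across per trip to the far shore, so moving all 6 needs at least 6 loaded trips out, with a return between consecutive ones — at least 11 crossings.
The safety rule pushes this higher. Following every safe sequence of crossings, the most of the 6 that can be at the far shore as the ferry arrives there on crossing 11 is 5 — never all 6.
So no plan with fewer than 13 crossings exists, and this one achieves 13:
1. Ferryman goes to the far shore with crate K7.  [the near shore: crate K1, crate K2, crate K5, crate M2, crate R5 | the far shore: crate K7]
2. Ferryman goes back to the near shore alone.  [the near shore: crate K1, crate K2, crate K5, crate M2, crate R5 | the far shore: crate K7]
3. Ferryman goes to the far shore with crate K2.  [the near shore: crate K1, crate K5, crate M2, crate R5 | the far shore: crate K2, crate K7]
4. Ferryman goes back to the near shore with crate K7.  [the near shore: crate K1, crate K5, crate K7, crate M2, crate R5 | the far shore: crate K2]
5. Ferryman goes to the far shore with crate K1.  [the near shore: crate K5, crate K7, crate M2, crate R5 | the far shore: crate K1, crate K2]
6. Ferryman goes back to the near shore alone.  [the near shore: crate K5, crate K7, crate M2, crate R5 | the far shore: crate K1, crate K2]
7. Ferryman goes to the far shore with crate K5.  [the near shore: crate K7, crate M2, crate R5 | the far shore: crate K1, crate K2, crate K5]
8. Ferryman goes back to the near shore alone.  [the near shore: crate K7, crate M2, crate R5 | the far shore: crate K1, crate K2, crate K5]
9. Ferryman goes to the far shore with crate M2.  [the near shore: crate K7, crate R5 | the far shore: crate K1, crate K2, crate K5, crate M2]
10. Ferryman goes back to the near shore alone.  [the near shore: crate K7, crate R5 | the far shore: crate K1, crate K2, crate K5, crate M2]
11. Ferryman goes to the far shore with crate R5.  [the near shore: crate K7 | the far shore: crate K1, crate K2, crate K5, crate M2, crate R5]
12. Ferryman goes back to the near shore alone.  [the near shore: crate K7 | the far shore: crate K1, crate K2, crate K5, crate M2, crate R5]
13. Ferryman goes to the far shore with crate K7.  [the near shore: — | the far shore: crate K1, crate K2, crate K5, crate K7, crate M2, crate R5]

13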